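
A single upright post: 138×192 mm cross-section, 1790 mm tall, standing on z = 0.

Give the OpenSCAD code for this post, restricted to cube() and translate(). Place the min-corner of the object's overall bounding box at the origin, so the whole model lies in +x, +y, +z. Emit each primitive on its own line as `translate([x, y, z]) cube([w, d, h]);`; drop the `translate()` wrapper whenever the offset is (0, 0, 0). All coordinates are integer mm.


cube([138, 192, 1790]);


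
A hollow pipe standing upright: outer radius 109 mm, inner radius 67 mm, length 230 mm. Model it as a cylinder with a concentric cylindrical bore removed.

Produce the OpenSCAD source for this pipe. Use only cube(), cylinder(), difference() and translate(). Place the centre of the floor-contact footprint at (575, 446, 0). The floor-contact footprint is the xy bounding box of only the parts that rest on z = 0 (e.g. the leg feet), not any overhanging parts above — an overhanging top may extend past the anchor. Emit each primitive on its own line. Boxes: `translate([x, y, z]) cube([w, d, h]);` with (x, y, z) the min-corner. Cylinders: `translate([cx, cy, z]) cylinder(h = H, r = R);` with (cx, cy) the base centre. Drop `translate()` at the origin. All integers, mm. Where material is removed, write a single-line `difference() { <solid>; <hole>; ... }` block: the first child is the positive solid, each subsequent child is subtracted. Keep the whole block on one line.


difference() { translate([575, 446, 0]) cylinder(h = 230, r = 109); translate([575, 446, 0]) cylinder(h = 230, r = 67); }


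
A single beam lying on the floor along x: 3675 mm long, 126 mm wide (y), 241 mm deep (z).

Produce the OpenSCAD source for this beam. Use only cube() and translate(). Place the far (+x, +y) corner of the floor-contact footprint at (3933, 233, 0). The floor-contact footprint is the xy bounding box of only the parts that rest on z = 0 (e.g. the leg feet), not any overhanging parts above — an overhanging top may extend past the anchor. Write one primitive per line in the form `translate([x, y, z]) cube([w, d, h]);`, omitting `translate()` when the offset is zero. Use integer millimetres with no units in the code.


translate([258, 107, 0]) cube([3675, 126, 241]);


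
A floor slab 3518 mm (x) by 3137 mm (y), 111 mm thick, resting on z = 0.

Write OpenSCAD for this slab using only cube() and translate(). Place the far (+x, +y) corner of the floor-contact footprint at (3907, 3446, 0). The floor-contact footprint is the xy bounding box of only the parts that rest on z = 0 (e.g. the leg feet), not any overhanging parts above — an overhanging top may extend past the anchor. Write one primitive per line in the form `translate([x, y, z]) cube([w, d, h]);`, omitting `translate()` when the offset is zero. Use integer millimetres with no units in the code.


translate([389, 309, 0]) cube([3518, 3137, 111]);


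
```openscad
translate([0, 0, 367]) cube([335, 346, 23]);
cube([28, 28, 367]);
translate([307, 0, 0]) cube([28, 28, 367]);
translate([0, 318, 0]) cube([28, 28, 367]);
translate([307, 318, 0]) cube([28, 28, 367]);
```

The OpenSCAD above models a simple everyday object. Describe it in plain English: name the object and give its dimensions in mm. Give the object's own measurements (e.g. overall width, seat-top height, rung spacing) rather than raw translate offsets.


A simple wooden stool: a rectangular seat 335 mm (x) by 346 mm (y), 23 mm thick, top face at z = 390 mm, on four square legs, each 28×28 mm in cross-section. The legs rest on z = 0, each flush with a corner of the seat.


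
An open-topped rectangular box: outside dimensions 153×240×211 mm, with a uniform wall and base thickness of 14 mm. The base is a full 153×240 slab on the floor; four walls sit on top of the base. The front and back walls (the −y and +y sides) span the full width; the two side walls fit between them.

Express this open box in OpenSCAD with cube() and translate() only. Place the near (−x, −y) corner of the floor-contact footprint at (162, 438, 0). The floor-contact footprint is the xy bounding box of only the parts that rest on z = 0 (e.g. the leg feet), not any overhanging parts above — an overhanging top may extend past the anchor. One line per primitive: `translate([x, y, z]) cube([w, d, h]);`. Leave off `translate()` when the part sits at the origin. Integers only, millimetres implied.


translate([162, 438, 0]) cube([153, 240, 14]);
translate([162, 438, 14]) cube([153, 14, 197]);
translate([162, 664, 14]) cube([153, 14, 197]);
translate([162, 452, 14]) cube([14, 212, 197]);
translate([301, 452, 14]) cube([14, 212, 197]);


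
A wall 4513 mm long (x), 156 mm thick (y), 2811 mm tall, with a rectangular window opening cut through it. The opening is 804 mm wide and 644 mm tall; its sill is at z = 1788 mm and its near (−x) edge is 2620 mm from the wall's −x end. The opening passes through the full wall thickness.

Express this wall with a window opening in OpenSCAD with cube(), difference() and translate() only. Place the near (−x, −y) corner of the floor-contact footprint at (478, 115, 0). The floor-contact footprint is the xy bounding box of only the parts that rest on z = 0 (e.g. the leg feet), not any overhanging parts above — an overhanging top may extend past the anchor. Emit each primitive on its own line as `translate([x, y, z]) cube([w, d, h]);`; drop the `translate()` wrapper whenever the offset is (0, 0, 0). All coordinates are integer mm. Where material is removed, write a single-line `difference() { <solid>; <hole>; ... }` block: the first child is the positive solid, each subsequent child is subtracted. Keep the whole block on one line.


difference() { translate([478, 115, 0]) cube([4513, 156, 2811]); translate([3098, 115, 1788]) cube([804, 156, 644]); }


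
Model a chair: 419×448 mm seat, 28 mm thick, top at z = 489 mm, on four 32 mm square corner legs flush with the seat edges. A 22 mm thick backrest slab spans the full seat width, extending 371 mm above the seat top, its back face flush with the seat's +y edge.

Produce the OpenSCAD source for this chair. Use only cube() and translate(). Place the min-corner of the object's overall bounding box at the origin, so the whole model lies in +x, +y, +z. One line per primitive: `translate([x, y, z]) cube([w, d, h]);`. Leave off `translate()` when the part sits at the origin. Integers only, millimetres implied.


translate([0, 0, 461]) cube([419, 448, 28]);
cube([32, 32, 461]);
translate([387, 0, 0]) cube([32, 32, 461]);
translate([0, 416, 0]) cube([32, 32, 461]);
translate([387, 416, 0]) cube([32, 32, 461]);
translate([0, 426, 489]) cube([419, 22, 371]);


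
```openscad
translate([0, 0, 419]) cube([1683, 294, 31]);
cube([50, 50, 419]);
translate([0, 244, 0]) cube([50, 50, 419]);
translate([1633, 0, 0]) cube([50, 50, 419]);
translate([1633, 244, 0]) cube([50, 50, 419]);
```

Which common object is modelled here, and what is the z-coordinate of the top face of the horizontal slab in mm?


A bench. The seat-top height is 450 mm.

A long slab on four corner posts — a bench. The slab sits at z = 419 with thickness 31, so the top is 419 + 31 = 450 mm.


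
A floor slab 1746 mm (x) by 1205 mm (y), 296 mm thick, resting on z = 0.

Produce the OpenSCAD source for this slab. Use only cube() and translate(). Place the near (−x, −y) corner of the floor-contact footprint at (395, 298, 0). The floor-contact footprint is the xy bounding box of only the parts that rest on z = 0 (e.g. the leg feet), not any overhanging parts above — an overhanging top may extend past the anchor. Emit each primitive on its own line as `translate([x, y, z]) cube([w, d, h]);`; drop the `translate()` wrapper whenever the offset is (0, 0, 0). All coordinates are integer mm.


translate([395, 298, 0]) cube([1746, 1205, 296]);


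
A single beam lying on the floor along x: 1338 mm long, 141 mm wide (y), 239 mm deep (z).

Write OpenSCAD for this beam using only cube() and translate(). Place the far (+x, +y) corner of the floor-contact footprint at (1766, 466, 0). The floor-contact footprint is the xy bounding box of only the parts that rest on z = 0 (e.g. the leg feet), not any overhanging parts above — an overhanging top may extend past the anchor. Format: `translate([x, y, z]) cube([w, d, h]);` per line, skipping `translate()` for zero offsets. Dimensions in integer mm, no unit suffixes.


translate([428, 325, 0]) cube([1338, 141, 239]);


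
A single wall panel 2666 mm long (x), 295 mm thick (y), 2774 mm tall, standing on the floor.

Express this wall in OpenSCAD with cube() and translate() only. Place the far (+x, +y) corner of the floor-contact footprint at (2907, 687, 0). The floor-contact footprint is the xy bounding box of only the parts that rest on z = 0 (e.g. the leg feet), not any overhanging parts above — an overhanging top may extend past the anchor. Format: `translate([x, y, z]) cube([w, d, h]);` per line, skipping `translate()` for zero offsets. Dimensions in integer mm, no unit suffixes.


translate([241, 392, 0]) cube([2666, 295, 2774]);


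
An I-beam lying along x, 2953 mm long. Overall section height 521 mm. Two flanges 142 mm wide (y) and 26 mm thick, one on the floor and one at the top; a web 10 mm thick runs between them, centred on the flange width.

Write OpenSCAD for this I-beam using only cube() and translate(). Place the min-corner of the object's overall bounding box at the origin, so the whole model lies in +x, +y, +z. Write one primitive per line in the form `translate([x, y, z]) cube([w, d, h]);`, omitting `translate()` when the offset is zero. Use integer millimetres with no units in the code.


cube([2953, 142, 26]);
translate([0, 66, 26]) cube([2953, 10, 469]);
translate([0, 0, 495]) cube([2953, 142, 26]);


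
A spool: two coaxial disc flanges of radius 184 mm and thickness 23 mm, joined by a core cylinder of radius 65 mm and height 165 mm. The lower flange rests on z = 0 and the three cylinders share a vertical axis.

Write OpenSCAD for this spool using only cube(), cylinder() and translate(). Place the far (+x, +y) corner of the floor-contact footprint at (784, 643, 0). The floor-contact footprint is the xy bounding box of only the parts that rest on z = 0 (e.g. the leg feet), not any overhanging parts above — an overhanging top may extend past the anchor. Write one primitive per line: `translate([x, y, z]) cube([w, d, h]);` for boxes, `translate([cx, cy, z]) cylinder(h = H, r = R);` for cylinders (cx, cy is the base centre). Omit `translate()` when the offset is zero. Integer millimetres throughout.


translate([600, 459, 0]) cylinder(h = 23, r = 184);
translate([600, 459, 23]) cylinder(h = 165, r = 65);
translate([600, 459, 188]) cylinder(h = 23, r = 184);


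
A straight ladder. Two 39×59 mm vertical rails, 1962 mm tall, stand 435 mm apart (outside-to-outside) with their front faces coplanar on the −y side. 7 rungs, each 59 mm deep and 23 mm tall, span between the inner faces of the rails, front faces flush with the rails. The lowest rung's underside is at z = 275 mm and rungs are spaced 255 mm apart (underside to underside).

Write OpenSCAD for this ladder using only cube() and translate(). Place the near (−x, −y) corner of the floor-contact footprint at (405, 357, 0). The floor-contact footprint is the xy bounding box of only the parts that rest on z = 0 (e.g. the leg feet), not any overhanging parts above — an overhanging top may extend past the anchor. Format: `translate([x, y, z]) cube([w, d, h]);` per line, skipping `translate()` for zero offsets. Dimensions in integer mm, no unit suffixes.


// rung span = 435 - 2*39 = 357
// rung[k] z = 275 + k*255
translate([405, 357, 0]) cube([39, 59, 1962]);
translate([801, 357, 0]) cube([39, 59, 1962]);
translate([444, 357, 275]) cube([357, 59, 23]);
translate([444, 357, 530]) cube([357, 59, 23]);
translate([444, 357, 785]) cube([357, 59, 23]);
translate([444, 357, 1040]) cube([357, 59, 23]);
translate([444, 357, 1295]) cube([357, 59, 23]);
translate([444, 357, 1550]) cube([357, 59, 23]);
translate([444, 357, 1805]) cube([357, 59, 23]);


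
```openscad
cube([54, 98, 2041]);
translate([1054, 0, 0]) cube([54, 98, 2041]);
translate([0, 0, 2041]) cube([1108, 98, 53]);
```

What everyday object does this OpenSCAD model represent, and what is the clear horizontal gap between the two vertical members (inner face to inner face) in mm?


A door frame. The clear opening width is 1000 mm.

Two 2041 mm tall posts with a header on top — a door frame. The left jamb is 54 mm wide at x = 0; the right jamb starts at x = 1054. The clear opening is 1054 − 54 = 1000 mm.


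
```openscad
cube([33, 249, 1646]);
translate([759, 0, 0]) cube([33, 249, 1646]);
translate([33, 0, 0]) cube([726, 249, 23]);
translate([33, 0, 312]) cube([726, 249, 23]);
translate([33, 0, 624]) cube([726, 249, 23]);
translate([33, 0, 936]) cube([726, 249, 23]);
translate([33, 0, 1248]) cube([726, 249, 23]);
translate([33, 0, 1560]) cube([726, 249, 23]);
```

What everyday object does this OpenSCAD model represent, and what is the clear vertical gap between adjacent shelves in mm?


A bookshelf. The clear shelf gap is 289 mm.

Two tall side panels with 6 horizontal boards between them — a bookshelf. The first two shelf undersides are at z = 0 and z = 312; with shelf thickness 23, the clear gap is 312 − 0 − 23 = 289 mm.


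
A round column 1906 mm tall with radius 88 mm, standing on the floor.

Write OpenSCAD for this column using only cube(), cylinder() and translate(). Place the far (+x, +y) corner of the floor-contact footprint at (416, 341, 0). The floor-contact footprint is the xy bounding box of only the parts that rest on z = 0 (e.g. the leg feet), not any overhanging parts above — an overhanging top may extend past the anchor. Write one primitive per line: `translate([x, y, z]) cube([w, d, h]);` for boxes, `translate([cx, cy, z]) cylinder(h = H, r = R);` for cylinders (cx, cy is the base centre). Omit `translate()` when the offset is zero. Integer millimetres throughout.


translate([328, 253, 0]) cylinder(h = 1906, r = 88);


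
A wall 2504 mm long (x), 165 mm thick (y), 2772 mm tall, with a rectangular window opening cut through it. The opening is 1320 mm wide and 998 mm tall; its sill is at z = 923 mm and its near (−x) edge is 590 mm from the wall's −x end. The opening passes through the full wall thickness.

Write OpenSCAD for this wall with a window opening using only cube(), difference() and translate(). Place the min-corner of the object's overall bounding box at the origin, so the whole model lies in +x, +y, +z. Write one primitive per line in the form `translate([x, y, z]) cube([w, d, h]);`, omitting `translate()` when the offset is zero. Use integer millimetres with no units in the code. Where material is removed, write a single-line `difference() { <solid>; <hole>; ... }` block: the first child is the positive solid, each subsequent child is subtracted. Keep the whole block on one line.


difference() { cube([2504, 165, 2772]); translate([590, 0, 923]) cube([1320, 165, 998]); }


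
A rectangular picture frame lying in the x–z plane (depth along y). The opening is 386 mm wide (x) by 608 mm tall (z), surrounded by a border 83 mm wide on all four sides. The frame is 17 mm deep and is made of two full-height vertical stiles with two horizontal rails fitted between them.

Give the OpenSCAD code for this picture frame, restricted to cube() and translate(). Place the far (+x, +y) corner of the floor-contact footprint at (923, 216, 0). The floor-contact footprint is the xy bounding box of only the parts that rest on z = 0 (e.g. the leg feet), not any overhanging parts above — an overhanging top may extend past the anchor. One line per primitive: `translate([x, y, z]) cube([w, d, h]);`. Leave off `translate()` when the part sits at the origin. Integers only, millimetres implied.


translate([371, 199, 0]) cube([83, 17, 774]);
translate([840, 199, 0]) cube([83, 17, 774]);
translate([454, 199, 0]) cube([386, 17, 83]);
translate([454, 199, 691]) cube([386, 17, 83]);


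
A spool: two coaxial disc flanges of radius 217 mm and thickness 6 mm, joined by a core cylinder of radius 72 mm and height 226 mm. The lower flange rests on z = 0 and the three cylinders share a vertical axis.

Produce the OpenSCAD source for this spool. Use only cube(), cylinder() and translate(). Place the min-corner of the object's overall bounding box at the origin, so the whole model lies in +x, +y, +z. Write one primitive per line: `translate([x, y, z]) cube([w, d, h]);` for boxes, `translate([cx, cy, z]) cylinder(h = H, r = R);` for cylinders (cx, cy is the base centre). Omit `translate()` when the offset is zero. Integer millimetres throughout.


translate([217, 217, 0]) cylinder(h = 6, r = 217);
translate([217, 217, 6]) cylinder(h = 226, r = 72);
translate([217, 217, 232]) cylinder(h = 6, r = 217);


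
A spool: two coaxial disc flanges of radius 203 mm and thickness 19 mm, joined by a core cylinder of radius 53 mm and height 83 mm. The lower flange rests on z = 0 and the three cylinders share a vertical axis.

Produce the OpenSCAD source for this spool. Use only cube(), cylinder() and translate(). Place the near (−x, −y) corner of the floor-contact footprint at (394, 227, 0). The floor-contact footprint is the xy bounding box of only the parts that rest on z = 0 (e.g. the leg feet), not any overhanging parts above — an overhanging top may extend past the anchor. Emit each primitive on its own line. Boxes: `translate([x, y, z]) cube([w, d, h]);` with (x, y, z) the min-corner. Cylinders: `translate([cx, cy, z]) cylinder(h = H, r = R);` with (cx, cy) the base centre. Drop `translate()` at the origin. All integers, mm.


translate([597, 430, 0]) cylinder(h = 19, r = 203);
translate([597, 430, 19]) cylinder(h = 83, r = 53);
translate([597, 430, 102]) cylinder(h = 19, r = 203);


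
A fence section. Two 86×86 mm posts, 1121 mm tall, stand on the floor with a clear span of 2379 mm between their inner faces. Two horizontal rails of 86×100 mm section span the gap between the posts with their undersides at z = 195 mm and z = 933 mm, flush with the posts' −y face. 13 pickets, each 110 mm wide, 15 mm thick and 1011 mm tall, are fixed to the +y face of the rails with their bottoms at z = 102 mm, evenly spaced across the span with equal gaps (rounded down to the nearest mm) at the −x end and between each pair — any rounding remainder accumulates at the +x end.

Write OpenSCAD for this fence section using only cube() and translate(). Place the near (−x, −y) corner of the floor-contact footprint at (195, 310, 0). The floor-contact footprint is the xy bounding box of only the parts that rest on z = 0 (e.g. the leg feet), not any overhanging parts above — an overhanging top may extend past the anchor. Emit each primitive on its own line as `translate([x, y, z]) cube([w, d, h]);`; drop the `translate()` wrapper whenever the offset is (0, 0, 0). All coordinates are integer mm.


translate([195, 310, 0]) cube([86, 86, 1121]);
translate([2660, 310, 0]) cube([86, 86, 1121]);
translate([281, 310, 195]) cube([2379, 86, 100]);
translate([281, 310, 933]) cube([2379, 86, 100]);
translate([348, 396, 102]) cube([110, 15, 1011]);
translate([525, 396, 102]) cube([110, 15, 1011]);
translate([702, 396, 102]) cube([110, 15, 1011]);
translate([879, 396, 102]) cube([110, 15, 1011]);
translate([1056, 396, 102]) cube([110, 15, 1011]);
translate([1233, 396, 102]) cube([110, 15, 1011]);
translate([1410, 396, 102]) cube([110, 15, 1011]);
translate([1587, 396, 102]) cube([110, 15, 1011]);
translate([1764, 396, 102]) cube([110, 15, 1011]);
translate([1941, 396, 102]) cube([110, 15, 1011]);
translate([2118, 396, 102]) cube([110, 15, 1011]);
translate([2295, 396, 102]) cube([110, 15, 1011]);
translate([2472, 396, 102]) cube([110, 15, 1011]);


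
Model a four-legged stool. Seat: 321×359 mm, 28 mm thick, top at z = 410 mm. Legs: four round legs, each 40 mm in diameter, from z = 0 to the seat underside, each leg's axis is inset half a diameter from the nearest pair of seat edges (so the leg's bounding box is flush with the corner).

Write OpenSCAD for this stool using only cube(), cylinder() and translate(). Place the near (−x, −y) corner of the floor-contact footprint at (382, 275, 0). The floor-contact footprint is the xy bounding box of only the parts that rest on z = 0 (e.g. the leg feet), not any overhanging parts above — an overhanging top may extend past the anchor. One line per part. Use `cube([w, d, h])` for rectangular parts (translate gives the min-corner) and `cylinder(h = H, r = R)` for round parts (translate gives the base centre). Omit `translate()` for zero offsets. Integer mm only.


// leg_h = 410 - 28 = 382
translate([382, 275, 382]) cube([321, 359, 28]);
translate([402, 295, 0]) cylinder(h = 382, r = 20);
translate([683, 295, 0]) cylinder(h = 382, r = 20);
translate([402, 614, 0]) cylinder(h = 382, r = 20);
translate([683, 614, 0]) cylinder(h = 382, r = 20);


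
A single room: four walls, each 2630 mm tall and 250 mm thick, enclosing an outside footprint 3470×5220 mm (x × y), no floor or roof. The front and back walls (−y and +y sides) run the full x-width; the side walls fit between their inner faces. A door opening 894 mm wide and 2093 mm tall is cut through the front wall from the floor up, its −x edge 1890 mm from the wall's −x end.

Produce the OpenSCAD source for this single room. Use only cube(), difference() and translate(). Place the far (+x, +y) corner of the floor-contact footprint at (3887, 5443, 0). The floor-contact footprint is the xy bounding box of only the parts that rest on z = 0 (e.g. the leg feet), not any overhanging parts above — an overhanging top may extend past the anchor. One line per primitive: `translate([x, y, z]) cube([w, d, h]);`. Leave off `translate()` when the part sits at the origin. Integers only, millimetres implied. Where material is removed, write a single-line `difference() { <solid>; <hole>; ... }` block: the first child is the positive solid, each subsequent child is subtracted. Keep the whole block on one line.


difference() { translate([417, 223, 0]) cube([3470, 250, 2630]); translate([2307, 223, 0]) cube([894, 250, 2093]); }
translate([417, 5193, 0]) cube([3470, 250, 2630]);
translate([417, 473, 0]) cube([250, 4720, 2630]);
translate([3637, 473, 0]) cube([250, 4720, 2630]);


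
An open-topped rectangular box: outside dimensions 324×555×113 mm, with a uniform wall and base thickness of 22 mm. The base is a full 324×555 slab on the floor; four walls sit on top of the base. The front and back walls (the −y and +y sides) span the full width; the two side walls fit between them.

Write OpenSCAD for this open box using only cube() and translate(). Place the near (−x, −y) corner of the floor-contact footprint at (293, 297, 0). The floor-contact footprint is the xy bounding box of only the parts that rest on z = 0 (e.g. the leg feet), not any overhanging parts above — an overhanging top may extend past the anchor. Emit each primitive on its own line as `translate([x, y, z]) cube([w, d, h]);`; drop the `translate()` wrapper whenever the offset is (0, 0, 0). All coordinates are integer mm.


translate([293, 297, 0]) cube([324, 555, 22]);
translate([293, 297, 22]) cube([324, 22, 91]);
translate([293, 830, 22]) cube([324, 22, 91]);
translate([293, 319, 22]) cube([22, 511, 91]);
translate([595, 319, 22]) cube([22, 511, 91]);


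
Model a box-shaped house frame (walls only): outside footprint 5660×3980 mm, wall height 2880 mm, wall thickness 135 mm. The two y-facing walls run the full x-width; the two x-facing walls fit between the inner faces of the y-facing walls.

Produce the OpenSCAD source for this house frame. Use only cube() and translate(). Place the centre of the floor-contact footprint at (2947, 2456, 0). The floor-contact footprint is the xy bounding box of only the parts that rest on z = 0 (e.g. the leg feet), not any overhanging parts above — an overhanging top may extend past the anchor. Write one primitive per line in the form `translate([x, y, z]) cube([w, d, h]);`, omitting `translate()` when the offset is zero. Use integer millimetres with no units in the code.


translate([117, 466, 0]) cube([5660, 135, 2880]);
translate([117, 4311, 0]) cube([5660, 135, 2880]);
translate([117, 601, 0]) cube([135, 3710, 2880]);
translate([5642, 601, 0]) cube([135, 3710, 2880]);


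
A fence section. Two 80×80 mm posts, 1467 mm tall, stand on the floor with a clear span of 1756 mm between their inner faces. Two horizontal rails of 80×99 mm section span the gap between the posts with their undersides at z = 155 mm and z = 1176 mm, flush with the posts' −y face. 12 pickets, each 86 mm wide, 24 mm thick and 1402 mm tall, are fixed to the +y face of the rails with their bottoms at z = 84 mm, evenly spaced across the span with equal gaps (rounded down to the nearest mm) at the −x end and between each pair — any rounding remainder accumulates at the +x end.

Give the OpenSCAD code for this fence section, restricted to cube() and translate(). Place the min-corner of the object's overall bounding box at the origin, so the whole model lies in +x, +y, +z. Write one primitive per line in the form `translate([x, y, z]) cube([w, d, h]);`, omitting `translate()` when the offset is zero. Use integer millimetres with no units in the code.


cube([80, 80, 1467]);
translate([1836, 0, 0]) cube([80, 80, 1467]);
translate([80, 0, 155]) cube([1756, 80, 99]);
translate([80, 0, 1176]) cube([1756, 80, 99]);
translate([135, 80, 84]) cube([86, 24, 1402]);
translate([276, 80, 84]) cube([86, 24, 1402]);
translate([417, 80, 84]) cube([86, 24, 1402]);
translate([558, 80, 84]) cube([86, 24, 1402]);
translate([699, 80, 84]) cube([86, 24, 1402]);
translate([840, 80, 84]) cube([86, 24, 1402]);
translate([981, 80, 84]) cube([86, 24, 1402]);
translate([1122, 80, 84]) cube([86, 24, 1402]);
translate([1263, 80, 84]) cube([86, 24, 1402]);
translate([1404, 80, 84]) cube([86, 24, 1402]);
translate([1545, 80, 84]) cube([86, 24, 1402]);
translate([1686, 80, 84]) cube([86, 24, 1402]);


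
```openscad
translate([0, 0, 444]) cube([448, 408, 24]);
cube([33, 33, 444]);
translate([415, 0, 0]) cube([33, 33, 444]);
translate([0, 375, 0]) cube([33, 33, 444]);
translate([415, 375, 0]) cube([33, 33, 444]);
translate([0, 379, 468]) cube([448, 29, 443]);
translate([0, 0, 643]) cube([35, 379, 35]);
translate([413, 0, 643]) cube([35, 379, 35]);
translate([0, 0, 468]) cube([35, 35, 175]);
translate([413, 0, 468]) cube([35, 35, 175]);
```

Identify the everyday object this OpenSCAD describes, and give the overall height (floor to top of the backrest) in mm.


A chair. The overall height is 911 mm.

A slab on four corner posts with a tall panel at the back — a chair. The seat slab sits at z = 444 with thickness 24, and the 443 mm backrest starts at the seat top, so the overall height is 444 + 24 + 443 = 911 mm.


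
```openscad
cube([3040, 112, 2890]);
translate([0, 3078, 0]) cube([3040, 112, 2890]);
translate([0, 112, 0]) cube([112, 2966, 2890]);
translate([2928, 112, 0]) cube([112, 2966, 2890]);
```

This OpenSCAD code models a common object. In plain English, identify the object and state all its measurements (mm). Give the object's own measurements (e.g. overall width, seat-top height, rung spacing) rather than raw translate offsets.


The wall frame of a small rectangular building: four walls, each 2890 mm tall and 112 mm thick, enclosing a footprint 3040 mm (x) by 3190 mm (y) outside-to-outside, with no floor or roof. The front and back walls (the −y and +y sides) span the full width; the two side walls fit between them.


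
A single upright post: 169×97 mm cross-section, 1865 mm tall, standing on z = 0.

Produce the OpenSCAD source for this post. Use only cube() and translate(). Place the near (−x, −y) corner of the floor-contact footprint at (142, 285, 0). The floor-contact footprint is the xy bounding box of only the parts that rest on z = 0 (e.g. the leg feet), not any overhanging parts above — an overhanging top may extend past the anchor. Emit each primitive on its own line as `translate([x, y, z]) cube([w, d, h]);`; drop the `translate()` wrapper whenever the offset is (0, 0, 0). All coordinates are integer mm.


translate([142, 285, 0]) cube([169, 97, 1865]);


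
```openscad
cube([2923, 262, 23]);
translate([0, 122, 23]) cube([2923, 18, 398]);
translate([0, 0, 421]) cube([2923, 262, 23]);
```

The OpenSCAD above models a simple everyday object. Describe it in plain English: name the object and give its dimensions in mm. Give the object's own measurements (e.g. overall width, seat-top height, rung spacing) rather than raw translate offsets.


An I-beam lying along x, 2923 mm long. Overall section height 444 mm. Two flanges 262 mm wide (y) and 23 mm thick, one on the floor and one at the top; a web 18 mm thick runs between them, centred on the flange width.


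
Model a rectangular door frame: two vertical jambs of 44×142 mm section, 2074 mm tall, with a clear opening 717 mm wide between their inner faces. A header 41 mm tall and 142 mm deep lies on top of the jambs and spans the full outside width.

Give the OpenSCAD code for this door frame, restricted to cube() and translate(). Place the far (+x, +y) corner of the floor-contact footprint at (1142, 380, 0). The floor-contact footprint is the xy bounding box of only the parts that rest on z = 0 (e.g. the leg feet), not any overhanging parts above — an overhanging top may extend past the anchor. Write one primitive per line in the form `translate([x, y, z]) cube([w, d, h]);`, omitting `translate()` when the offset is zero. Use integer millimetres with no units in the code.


translate([337, 238, 0]) cube([44, 142, 2074]);
translate([1098, 238, 0]) cube([44, 142, 2074]);
translate([337, 238, 2074]) cube([805, 142, 41]);


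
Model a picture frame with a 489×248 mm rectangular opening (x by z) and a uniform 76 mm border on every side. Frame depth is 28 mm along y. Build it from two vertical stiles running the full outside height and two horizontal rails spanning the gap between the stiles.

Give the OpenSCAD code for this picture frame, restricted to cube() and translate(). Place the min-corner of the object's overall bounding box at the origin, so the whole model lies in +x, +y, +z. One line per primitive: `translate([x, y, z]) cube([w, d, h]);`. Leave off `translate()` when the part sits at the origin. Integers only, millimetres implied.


cube([76, 28, 400]);
translate([565, 0, 0]) cube([76, 28, 400]);
translate([76, 0, 0]) cube([489, 28, 76]);
translate([76, 0, 324]) cube([489, 28, 76]);


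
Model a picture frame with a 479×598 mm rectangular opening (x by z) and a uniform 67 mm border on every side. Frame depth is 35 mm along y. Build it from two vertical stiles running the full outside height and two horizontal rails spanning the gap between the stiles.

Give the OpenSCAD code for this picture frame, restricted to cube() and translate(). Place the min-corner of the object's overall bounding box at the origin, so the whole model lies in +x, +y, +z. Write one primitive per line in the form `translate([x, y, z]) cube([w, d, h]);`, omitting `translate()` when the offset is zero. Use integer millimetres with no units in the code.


cube([67, 35, 732]);
translate([546, 0, 0]) cube([67, 35, 732]);
translate([67, 0, 0]) cube([479, 35, 67]);
translate([67, 0, 665]) cube([479, 35, 67]);


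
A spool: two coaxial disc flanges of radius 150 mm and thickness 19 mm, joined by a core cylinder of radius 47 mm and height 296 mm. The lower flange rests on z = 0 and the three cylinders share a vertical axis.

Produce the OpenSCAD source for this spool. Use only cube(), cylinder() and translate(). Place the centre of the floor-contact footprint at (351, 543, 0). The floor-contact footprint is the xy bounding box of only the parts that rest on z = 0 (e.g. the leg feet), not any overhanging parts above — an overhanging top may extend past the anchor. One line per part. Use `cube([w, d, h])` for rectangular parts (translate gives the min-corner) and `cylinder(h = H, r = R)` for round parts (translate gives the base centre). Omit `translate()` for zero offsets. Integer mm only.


translate([351, 543, 0]) cylinder(h = 19, r = 150);
translate([351, 543, 19]) cylinder(h = 296, r = 47);
translate([351, 543, 315]) cylinder(h = 19, r = 150);


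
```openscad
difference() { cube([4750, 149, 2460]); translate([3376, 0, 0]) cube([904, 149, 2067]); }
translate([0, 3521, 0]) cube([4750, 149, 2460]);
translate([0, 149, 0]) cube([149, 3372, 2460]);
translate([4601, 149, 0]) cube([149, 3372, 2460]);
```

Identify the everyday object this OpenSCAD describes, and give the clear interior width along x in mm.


A single room. The interior width is 4452 mm.

Four walls enclosing a rectangle with a door in the front wall — a room. Outside width 4750 minus two 149 mm walls gives 4452 mm.


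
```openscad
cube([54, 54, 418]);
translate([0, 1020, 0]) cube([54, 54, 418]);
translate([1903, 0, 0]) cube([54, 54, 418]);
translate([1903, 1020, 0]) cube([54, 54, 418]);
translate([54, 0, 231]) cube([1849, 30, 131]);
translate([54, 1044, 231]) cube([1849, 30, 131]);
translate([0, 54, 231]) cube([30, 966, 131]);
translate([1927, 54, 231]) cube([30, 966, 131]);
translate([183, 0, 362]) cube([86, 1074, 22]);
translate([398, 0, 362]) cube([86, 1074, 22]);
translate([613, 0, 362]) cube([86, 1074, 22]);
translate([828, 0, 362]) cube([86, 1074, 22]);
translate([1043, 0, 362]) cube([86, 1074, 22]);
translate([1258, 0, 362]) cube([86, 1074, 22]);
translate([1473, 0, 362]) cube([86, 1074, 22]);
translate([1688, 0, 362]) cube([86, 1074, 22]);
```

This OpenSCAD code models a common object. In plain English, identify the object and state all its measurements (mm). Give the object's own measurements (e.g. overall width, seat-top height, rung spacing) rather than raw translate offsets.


A bed frame 1957 mm long (x) by 1074 mm wide (y). Four 54×54 mm corner posts, 418 mm tall, at the corners of the footprint. Four rails of 30 mm thickness and 131 mm height run between adjacent posts with their undersides at z = 231 mm, their outer faces flush with the outside of the frame (the two x-running rails run between the posts' inner faces; the two y-running rails run between the posts' inner faces). 8 slats, each 86 mm wide (x) and 22 mm thick, lie across the top of the two x-running rails, running the full 1074 mm width of the frame in y; along x they sit between the end posts with a 129 mm gap after the −x posts and between neighbouring slats and before the +x posts.


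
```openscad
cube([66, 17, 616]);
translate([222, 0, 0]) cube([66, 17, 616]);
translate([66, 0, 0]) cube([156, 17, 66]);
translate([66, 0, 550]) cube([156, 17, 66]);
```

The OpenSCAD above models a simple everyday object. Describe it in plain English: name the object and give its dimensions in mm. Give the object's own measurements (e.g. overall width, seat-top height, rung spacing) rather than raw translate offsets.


A rectangular picture frame lying in the x–z plane (depth along y). The opening is 156 mm wide (x) by 484 mm tall (z), surrounded by a border 66 mm wide on all four sides. The frame is 17 mm deep and is made of two full-height vertical stiles with two horizontal rails fitted between them.


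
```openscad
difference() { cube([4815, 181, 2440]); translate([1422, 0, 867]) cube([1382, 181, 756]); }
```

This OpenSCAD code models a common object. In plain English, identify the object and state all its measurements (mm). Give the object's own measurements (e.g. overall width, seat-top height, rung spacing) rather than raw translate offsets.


A wall 4815 mm long (x), 181 mm thick (y), 2440 mm tall, with a rectangular window opening cut through it. The opening is 1382 mm wide and 756 mm tall; its sill is at z = 867 mm and its near (−x) edge is 1422 mm from the wall's −x end. The opening passes through the full wall thickness.


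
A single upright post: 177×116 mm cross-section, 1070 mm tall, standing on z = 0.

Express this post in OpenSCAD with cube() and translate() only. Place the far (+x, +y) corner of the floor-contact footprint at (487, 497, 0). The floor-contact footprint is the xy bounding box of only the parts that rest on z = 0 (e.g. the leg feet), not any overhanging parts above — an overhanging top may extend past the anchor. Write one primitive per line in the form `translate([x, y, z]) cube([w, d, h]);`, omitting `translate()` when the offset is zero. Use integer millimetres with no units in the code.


translate([310, 381, 0]) cube([177, 116, 1070]);


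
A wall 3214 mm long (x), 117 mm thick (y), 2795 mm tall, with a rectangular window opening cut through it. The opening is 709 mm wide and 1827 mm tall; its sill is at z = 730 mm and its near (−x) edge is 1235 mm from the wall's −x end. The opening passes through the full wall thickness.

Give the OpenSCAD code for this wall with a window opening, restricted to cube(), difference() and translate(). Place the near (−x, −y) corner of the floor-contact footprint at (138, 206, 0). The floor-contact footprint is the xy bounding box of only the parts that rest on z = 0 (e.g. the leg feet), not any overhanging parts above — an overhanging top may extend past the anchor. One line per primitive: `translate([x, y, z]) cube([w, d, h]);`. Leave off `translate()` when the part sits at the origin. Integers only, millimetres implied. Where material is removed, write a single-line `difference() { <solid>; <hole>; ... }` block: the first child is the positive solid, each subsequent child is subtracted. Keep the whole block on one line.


difference() { translate([138, 206, 0]) cube([3214, 117, 2795]); translate([1373, 206, 730]) cube([709, 117, 1827]); }


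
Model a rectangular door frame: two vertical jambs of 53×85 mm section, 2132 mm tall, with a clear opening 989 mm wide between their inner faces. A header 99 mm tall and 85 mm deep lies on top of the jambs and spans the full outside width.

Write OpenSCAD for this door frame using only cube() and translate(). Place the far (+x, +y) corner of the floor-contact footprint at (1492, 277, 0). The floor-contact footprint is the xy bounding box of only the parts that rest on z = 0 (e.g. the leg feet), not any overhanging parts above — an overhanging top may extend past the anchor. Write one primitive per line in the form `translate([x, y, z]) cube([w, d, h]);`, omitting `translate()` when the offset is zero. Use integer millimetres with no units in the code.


translate([397, 192, 0]) cube([53, 85, 2132]);
translate([1439, 192, 0]) cube([53, 85, 2132]);
translate([397, 192, 2132]) cube([1095, 85, 99]);


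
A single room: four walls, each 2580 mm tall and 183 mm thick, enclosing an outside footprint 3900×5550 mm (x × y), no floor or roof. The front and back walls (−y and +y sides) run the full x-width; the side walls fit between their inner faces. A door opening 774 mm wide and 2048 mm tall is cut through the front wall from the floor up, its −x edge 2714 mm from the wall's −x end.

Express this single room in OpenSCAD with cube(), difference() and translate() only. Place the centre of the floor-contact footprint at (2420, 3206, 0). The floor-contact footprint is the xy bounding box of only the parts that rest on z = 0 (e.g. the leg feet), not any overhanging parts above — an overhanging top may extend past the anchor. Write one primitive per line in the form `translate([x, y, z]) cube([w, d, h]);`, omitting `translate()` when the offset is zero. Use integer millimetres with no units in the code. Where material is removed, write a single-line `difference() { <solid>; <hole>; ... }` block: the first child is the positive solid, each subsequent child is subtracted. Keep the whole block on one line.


difference() { translate([470, 431, 0]) cube([3900, 183, 2580]); translate([3184, 431, 0]) cube([774, 183, 2048]); }
translate([470, 5798, 0]) cube([3900, 183, 2580]);
translate([470, 614, 0]) cube([183, 5184, 2580]);
translate([4187, 614, 0]) cube([183, 5184, 2580]);


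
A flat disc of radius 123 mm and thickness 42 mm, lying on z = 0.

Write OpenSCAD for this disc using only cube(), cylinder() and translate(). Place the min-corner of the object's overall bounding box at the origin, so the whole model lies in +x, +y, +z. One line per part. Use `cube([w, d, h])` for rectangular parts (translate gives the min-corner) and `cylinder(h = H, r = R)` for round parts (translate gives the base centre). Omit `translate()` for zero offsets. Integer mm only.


translate([123, 123, 0]) cylinder(h = 42, r = 123);
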